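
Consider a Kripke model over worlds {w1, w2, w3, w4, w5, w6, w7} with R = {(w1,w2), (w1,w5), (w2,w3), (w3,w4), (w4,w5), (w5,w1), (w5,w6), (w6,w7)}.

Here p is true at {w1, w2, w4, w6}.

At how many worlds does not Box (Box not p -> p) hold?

w1: Box (Box not p -> p) is T. ✗
w2: Box (Box not p -> p) is T. ✗
w3: Box (Box not p -> p) is T. ✗
w4: Box (Box not p -> p) is T. ✗
w5: Box (Box not p -> p) is T. ✗
w6: Box (Box not p -> p) is F. ✓
w7: Box (Box not p -> p) is T. ✗
Satisfying worlds: {w6}.

1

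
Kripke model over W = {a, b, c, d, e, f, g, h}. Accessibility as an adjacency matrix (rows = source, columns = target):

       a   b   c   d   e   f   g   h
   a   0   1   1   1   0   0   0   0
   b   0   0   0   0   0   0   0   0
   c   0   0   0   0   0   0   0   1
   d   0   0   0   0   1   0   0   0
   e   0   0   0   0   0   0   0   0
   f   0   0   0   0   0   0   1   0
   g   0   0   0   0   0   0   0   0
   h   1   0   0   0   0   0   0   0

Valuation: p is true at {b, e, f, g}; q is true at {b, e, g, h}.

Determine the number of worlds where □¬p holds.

a: successors {b, c, d}; ¬p there: b:F, c:T, d:T. ✗
b: no successors, so □¬p holds vacuously. ✓
c: successors {h}; ¬p there: h:T. ✓
d: successors {e}; ¬p there: e:F. ✗
e: no successors, so □¬p holds vacuously. ✓
f: successors {g}; ¬p there: g:F. ✗
g: no successors, so □¬p holds vacuously. ✓
h: successors {a}; ¬p there: a:T. ✓
Satisfying worlds: {b, c, e, g, h}.

5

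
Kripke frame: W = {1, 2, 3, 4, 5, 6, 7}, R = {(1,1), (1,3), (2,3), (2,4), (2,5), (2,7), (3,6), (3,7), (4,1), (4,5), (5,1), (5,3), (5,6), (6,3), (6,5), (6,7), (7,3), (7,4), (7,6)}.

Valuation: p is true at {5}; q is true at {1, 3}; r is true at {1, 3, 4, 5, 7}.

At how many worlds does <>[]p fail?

1: successors {1, 3}; []p there: 1:F, 3:F. ✗
2: successors {3, 4, 5, 7}; []p there: 3:F, 4:F, 5:F, 7:F. ✗
3: successors {6, 7}; []p there: 6:F, 7:F. ✗
4: successors {1, 5}; []p there: 1:F, 5:F. ✗
5: successors {1, 3, 6}; []p there: 1:F, 3:F, 6:F. ✗
6: successors {3, 5, 7}; []p there: 3:F, 5:F, 7:F. ✗
7: successors {3, 4, 6}; []p there: 3:F, 4:F, 6:F. ✗
Satisfying worlds: ∅.
So <>[]p fails at the other 7 worlds.

7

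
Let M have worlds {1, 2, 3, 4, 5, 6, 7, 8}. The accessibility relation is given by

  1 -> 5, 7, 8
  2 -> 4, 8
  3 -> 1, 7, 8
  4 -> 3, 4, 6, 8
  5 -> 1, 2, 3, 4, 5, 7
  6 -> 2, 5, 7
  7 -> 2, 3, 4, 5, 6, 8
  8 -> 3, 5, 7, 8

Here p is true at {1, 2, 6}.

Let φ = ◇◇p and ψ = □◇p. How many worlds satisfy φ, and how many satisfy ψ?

For ◇◇p:
1: successors {5, 7, 8}; ◇p there: 5:T, 7:T, 8:F. ✓
2: successors {4, 8}; ◇p there: 4:T, 8:F. ✓
3: successors {1, 7, 8}; ◇p there: 1:F, 7:T, 8:F. ✓
4: successors {3, 4, 6, 8}; ◇p there: 3:T, 4:T, 6:T, 8:F. ✓
5: successors {1, 2, 3, 4, 5, 7}; ◇p there: 1:F, 2:F, 3:T, 4:T, 5:T, 7:T. ✓
6: successors {2, 5, 7}; ◇p there: 2:F, 5:T, 7:T. ✓
7: successors {2, 3, 4, 5, 6, 8}; ◇p there: 2:F, 3:T, 4:T, 5:T, 6:T, 8:F. ✓
8: successors {3, 5, 7, 8}; ◇p there: 3:T, 5:T, 7:T, 8:F. ✓
— 8 worlds.
For □◇p:
1: successors {5, 7, 8}; ◇p there: 5:T, 7:T, 8:F. ✗
2: successors {4, 8}; ◇p there: 4:T, 8:F. ✗
3: successors {1, 7, 8}; ◇p there: 1:F, 7:T, 8:F. ✗
4: successors {3, 4, 6, 8}; ◇p there: 3:T, 4:T, 6:T, 8:F. ✗
5: successors {1, 2, 3, 4, 5, 7}; ◇p there: 1:F, 2:F, 3:T, 4:T, 5:T, 7:T. ✗
6: successors {2, 5, 7}; ◇p there: 2:F, 5:T, 7:T. ✗
7: successors {2, 3, 4, 5, 6, 8}; ◇p there: 2:F, 3:T, 4:T, 5:T, 6:T, 8:F. ✗
8: successors {3, 5, 7, 8}; ◇p there: 3:T, 5:T, 7:T, 8:F. ✗
— 0 worlds.

8 and 0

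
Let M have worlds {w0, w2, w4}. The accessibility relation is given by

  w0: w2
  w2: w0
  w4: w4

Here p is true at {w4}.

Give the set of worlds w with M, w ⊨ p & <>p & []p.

w0: p is F, <>p & []p is F. ✗
w2: p is F, <>p & []p is F. ✗
w4: p is T, <>p & []p is T. ✓

{w4}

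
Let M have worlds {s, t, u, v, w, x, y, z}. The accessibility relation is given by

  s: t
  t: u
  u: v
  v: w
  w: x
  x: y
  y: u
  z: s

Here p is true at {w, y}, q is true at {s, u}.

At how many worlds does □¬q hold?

5

s: successors {t}; ¬q there: t:T. ✓
t: successors {u}; ¬q there: u:F. ✗
u: successors {v}; ¬q there: v:T. ✓
v: successors {w}; ¬q there: w:T. ✓
w: successors {x}; ¬q there: x:T. ✓
x: successors {y}; ¬q there: y:T. ✓
y: successors {u}; ¬q there: u:F. ✗
z: successors {s}; ¬q there: s:F. ✗
Satisfying worlds: {s, u, v, w, x}.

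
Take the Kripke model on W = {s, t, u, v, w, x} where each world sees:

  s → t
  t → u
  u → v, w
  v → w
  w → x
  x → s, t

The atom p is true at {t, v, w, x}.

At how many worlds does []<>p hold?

4

s: successors {t}; <>p there: t:F. ✗
t: successors {u}; <>p there: u:T. ✓
u: successors {v, w}; <>p there: v:T, w:T. ✓
v: successors {w}; <>p there: w:T. ✓
w: successors {x}; <>p there: x:T. ✓
x: successors {s, t}; <>p there: s:T, t:F. ✗
Satisfying worlds: {t, u, v, w}.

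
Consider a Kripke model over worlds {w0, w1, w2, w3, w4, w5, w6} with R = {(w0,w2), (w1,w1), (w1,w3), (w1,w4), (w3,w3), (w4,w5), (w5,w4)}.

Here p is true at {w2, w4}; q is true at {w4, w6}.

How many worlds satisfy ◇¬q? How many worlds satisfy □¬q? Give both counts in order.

4 and 5

For ◇¬q:
w0: successors {w2}; ¬q there: w2:T. ✓
w1: successors {w1, w3, w4}; ¬q there: w1:T, w3:T, w4:F. ✓
w2: no successors, so ◇¬q fails. ✗
w3: successors {w3}; ¬q there: w3:T. ✓
w4: successors {w5}; ¬q there: w5:T. ✓
w5: successors {w4}; ¬q there: w4:F. ✗
w6: no successors, so ◇¬q fails. ✗
— 4 worlds.
For □¬q:
w0: successors {w2}; ¬q there: w2:T. ✓
w1: successors {w1, w3, w4}; ¬q there: w1:T, w3:T, w4:F. ✗
w2: no successors, so □¬q holds vacuously. ✓
w3: successors {w3}; ¬q there: w3:T. ✓
w4: successors {w5}; ¬q there: w5:T. ✓
w5: successors {w4}; ¬q there: w4:F. ✗
w6: no successors, so □¬q holds vacuously. ✓
— 5 worlds.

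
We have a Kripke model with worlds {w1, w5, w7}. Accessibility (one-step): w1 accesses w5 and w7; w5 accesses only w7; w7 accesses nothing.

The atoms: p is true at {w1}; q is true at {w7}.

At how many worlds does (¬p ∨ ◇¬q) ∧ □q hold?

w1: ¬p ∨ ◇¬q is T, □q is F. ✗
w5: ¬p ∨ ◇¬q is T, □q is T. ✓
w7: ¬p ∨ ◇¬q is T, □q is T. ✓
Satisfying worlds: {w5, w7}.

2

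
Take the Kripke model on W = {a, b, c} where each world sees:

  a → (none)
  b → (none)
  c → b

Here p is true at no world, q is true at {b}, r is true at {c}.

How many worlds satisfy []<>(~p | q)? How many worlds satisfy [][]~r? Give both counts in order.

For []<>(~p | q):
a: no successors, so []<>(~p | q) holds vacuously. ✓
b: no successors, so []<>(~p | q) holds vacuously. ✓
c: successors {b}; <>(~p | q) there: b:F. ✗
— 2 worlds.
For [][]~r:
a: no successors, so [][]~r holds vacuously. ✓
b: no successors, so [][]~r holds vacuously. ✓
c: successors {b}; []~r there: b:T. ✓
— 3 worlds.

2 and 3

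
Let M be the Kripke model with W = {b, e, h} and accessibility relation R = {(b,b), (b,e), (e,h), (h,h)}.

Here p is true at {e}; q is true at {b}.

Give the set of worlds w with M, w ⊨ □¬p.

b: successors {b, e}; ¬p there: b:T, e:F. ✗
e: successors {h}; ¬p there: h:T. ✓
h: successors {h}; ¬p there: h:T. ✓

{e, h}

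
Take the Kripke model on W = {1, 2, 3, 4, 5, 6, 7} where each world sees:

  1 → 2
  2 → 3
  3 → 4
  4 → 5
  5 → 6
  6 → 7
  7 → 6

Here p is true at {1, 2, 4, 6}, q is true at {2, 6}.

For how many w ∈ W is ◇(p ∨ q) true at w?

4

1: successors {2}; p ∨ q there: 2:T. ✓
2: successors {3}; p ∨ q there: 3:F. ✗
3: successors {4}; p ∨ q there: 4:T. ✓
4: successors {5}; p ∨ q there: 5:F. ✗
5: successors {6}; p ∨ q there: 6:T. ✓
6: successors {7}; p ∨ q there: 7:F. ✗
7: successors {6}; p ∨ q there: 6:T. ✓
Satisfying worlds: {1, 3, 5, 7}.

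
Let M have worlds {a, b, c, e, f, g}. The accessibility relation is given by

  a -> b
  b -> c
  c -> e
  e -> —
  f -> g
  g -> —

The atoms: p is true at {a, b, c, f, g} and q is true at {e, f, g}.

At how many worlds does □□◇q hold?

a: successors {b}; □◇q there: b:T. ✓
b: successors {c}; □◇q there: c:F. ✗
c: successors {e}; □◇q there: e:T. ✓
e: no successors, so □□◇q holds vacuously. ✓
f: successors {g}; □◇q there: g:T. ✓
g: no successors, so □□◇q holds vacuously. ✓
Satisfying worlds: {a, c, e, f, g}.

5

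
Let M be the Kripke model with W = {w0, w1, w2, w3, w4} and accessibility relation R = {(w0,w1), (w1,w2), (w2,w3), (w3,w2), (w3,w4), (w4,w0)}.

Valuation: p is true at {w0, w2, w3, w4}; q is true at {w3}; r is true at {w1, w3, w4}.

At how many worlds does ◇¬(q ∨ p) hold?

1

w0: successors {w1}; ¬(q ∨ p) there: w1:T. ✓
w1: successors {w2}; ¬(q ∨ p) there: w2:F. ✗
w2: successors {w3}; ¬(q ∨ p) there: w3:F. ✗
w3: successors {w2, w4}; ¬(q ∨ p) there: w2:F, w4:F. ✗
w4: successors {w0}; ¬(q ∨ p) there: w0:F. ✗
Satisfying worlds: {w0}.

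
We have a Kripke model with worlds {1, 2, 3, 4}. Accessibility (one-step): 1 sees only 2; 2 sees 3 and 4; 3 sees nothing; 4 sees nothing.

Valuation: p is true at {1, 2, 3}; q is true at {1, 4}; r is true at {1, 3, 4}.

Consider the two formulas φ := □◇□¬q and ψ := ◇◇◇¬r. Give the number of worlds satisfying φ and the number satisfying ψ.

For □◇□¬q:
1: successors {2}; ◇□¬q there: 2:T. ✓
2: successors {3, 4}; ◇□¬q there: 3:F, 4:F. ✗
3: no successors, so □◇□¬q holds vacuously. ✓
4: no successors, so □◇□¬q holds vacuously. ✓
— 3 worlds.
For ◇◇◇¬r:
1: successors {2}; ◇◇¬r there: 2:F. ✗
2: successors {3, 4}; ◇◇¬r there: 3:F, 4:F. ✗
3: no successors, so ◇◇◇¬r fails. ✗
4: no successors, so ◇◇◇¬r fails. ✗
— 0 worlds.

3 and 0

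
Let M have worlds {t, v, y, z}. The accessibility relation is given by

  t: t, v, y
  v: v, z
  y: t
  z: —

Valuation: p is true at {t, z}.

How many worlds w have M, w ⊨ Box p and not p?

1

t: Box p is F, not p is F. ✗
v: Box p is F, not p is T. ✗
y: Box p is T, not p is T. ✓
z: Box p is T, not p is F. ✗
Satisfying worlds: {y}.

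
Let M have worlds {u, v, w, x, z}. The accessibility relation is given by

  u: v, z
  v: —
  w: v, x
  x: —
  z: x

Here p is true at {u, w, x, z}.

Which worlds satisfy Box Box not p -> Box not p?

{u, v, x}

u: Box Box not p is F, Box not p is F. ✓
v: Box Box not p is T, Box not p is T. ✓
w: Box Box not p is T, Box not p is F. ✗
x: Box Box not p is T, Box not p is T. ✓
z: Box Box not p is T, Box not p is F. ✗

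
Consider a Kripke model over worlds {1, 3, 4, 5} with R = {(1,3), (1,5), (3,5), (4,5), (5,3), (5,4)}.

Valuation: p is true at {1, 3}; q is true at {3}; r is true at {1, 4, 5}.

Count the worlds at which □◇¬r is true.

2

1: successors {3, 5}; ◇¬r there: 3:F, 5:T. ✗
3: successors {5}; ◇¬r there: 5:T. ✓
4: successors {5}; ◇¬r there: 5:T. ✓
5: successors {3, 4}; ◇¬r there: 3:F, 4:F. ✗
Satisfying worlds: {3, 4}.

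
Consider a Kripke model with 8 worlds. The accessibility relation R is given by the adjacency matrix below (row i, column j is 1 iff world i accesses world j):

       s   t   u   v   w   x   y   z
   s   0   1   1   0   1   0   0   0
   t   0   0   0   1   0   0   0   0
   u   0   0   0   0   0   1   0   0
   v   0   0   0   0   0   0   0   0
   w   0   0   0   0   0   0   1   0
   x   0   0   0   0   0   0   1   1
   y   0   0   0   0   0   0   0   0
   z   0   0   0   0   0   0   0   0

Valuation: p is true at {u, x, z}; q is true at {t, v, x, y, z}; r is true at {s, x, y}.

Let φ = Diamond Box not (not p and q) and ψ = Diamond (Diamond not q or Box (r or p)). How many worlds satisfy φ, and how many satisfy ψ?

4 and 5

For Diamond Box not (not p and q):
s: successors {t, u, w}; Box not (not p and q) there: t:F, u:T, w:F. ✓
t: successors {v}; Box not (not p and q) there: v:T. ✓
u: successors {x}; Box not (not p and q) there: x:F. ✗
v: no successors, so Diamond Box not (not p and q) fails. ✗
w: successors {y}; Box not (not p and q) there: y:T. ✓
x: successors {y, z}; Box not (not p and q) there: y:T, z:T. ✓
y: no successors, so Diamond Box not (not p and q) fails. ✗
z: no successors, so Diamond Box not (not p and q) fails. ✗
— 4 worlds.
For Diamond (Diamond not q or Box (r or p)):
s: successors {t, u, w}; Diamond not q or Box (r or p) there: t:F, u:T, w:T. ✓
t: successors {v}; Diamond not q or Box (r or p) there: v:T. ✓
u: successors {x}; Diamond not q or Box (r or p) there: x:T. ✓
v: no successors, so Diamond (Diamond not q or Box (r or p)) fails. ✗
w: successors {y}; Diamond not q or Box (r or p) there: y:T. ✓
x: successors {y, z}; Diamond not q or Box (r or p) there: y:T, z:T. ✓
y: no successors, so Diamond (Diamond not q or Box (r or p)) fails. ✗
z: no successors, so Diamond (Diamond not q or Box (r or p)) fails. ✗
— 5 worlds.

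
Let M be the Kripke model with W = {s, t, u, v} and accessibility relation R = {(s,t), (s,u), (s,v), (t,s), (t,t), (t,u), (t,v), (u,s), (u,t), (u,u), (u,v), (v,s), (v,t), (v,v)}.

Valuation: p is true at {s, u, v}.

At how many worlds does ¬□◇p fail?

4

s: □◇p is T. ✗
t: □◇p is T. ✗
u: □◇p is T. ✗
v: □◇p is T. ✗
Satisfying worlds: ∅.
So ¬□◇p fails at the other 4 worlds.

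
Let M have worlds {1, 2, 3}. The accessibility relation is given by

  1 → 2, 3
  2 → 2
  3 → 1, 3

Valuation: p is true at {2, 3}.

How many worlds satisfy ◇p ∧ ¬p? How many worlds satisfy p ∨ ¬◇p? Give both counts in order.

For ◇p ∧ ¬p:
1: ◇p is T, ¬p is T. ✓
2: ◇p is T, ¬p is F. ✗
3: ◇p is T, ¬p is F. ✗
— 1 world.
For p ∨ ¬◇p:
1: p is F, ¬◇p is F. ✗
2: p is T, ¬◇p is F. ✓
3: p is T, ¬◇p is F. ✓
— 2 worlds.

1 and 2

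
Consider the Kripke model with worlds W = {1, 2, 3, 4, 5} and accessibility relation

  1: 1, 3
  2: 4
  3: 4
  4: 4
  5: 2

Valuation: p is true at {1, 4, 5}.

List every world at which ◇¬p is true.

{1, 5}

1: successors {1, 3}; ¬p there: 1:F, 3:T. ✓
2: successors {4}; ¬p there: 4:F. ✗
3: successors {4}; ¬p there: 4:F. ✗
4: successors {4}; ¬p there: 4:F. ✗
5: successors {2}; ¬p there: 2:T. ✓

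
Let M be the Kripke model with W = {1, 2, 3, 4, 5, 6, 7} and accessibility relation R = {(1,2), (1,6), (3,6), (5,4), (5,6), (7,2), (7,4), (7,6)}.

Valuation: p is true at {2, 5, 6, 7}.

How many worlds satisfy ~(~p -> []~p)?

2

1: ~p -> []~p is F. ✓
2: ~p -> []~p is T. ✗
3: ~p -> []~p is F. ✓
4: ~p -> []~p is T. ✗
5: ~p -> []~p is T. ✗
6: ~p -> []~p is T. ✗
7: ~p -> []~p is T. ✗
Satisfying worlds: {1, 3}.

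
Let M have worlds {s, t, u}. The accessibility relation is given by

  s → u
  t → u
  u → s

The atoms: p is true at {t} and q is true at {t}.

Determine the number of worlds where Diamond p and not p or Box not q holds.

s: Diamond p and not p is F, Box not q is T. ✓
t: Diamond p and not p is F, Box not q is T. ✓
u: Diamond p and not p is F, Box not q is T. ✓
Satisfying worlds: {s, t, u}.

3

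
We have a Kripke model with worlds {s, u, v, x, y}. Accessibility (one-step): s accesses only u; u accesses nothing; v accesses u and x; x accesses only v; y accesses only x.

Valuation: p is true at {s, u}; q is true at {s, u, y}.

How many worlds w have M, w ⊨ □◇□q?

s: successors {u}; ◇□q there: u:F. ✗
u: no successors, so □◇□q holds vacuously. ✓
v: successors {u, x}; ◇□q there: u:F, x:F. ✗
x: successors {v}; ◇□q there: v:T. ✓
y: successors {x}; ◇□q there: x:F. ✗
Satisfying worlds: {u, x}.

2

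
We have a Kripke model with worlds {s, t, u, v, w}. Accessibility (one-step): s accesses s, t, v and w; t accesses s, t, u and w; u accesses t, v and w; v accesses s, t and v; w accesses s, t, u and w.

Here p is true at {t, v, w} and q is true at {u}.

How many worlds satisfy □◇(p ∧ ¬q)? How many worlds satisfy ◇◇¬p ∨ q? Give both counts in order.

5 and 5

For □◇(p ∧ ¬q):
s: successors {s, t, v, w}; ◇(p ∧ ¬q) there: s:T, t:T, v:T, w:T. ✓
t: successors {s, t, u, w}; ◇(p ∧ ¬q) there: s:T, t:T, u:T, w:T. ✓
u: successors {t, v, w}; ◇(p ∧ ¬q) there: t:T, v:T, w:T. ✓
v: successors {s, t, v}; ◇(p ∧ ¬q) there: s:T, t:T, v:T. ✓
w: successors {s, t, u, w}; ◇(p ∧ ¬q) there: s:T, t:T, u:T, w:T. ✓
— 5 worlds.
For ◇◇¬p ∨ q:
s: ◇◇¬p is T, q is F. ✓
t: ◇◇¬p is T, q is F. ✓
u: ◇◇¬p is T, q is T. ✓
v: ◇◇¬p is T, q is F. ✓
w: ◇◇¬p is T, q is F. ✓
— 5 worlds.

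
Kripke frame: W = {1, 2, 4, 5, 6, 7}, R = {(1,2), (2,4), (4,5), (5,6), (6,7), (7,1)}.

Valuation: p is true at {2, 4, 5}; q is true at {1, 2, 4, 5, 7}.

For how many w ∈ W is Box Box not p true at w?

1: successors {2}; Box not p there: 2:F. ✗
2: successors {4}; Box not p there: 4:F. ✗
4: successors {5}; Box not p there: 5:T. ✓
5: successors {6}; Box not p there: 6:T. ✓
6: successors {7}; Box not p there: 7:T. ✓
7: successors {1}; Box not p there: 1:F. ✗
Satisfying worlds: {4, 5, 6}.

3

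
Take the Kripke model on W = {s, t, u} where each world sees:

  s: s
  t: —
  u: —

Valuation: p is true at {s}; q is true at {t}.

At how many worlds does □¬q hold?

s: successors {s}; ¬q there: s:T. ✓
t: no successors, so □¬q holds vacuously. ✓
u: no successors, so □¬q holds vacuously. ✓
Satisfying worlds: {s, t, u}.

3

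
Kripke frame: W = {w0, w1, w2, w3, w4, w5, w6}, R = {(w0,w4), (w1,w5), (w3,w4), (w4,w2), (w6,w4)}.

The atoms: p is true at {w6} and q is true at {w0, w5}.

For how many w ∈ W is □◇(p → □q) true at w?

w0: successors {w4}; ◇(p → □q) there: w4:T. ✓
w1: successors {w5}; ◇(p → □q) there: w5:F. ✗
w2: no successors, so □◇(p → □q) holds vacuously. ✓
w3: successors {w4}; ◇(p → □q) there: w4:T. ✓
w4: successors {w2}; ◇(p → □q) there: w2:F. ✗
w5: no successors, so □◇(p → □q) holds vacuously. ✓
w6: successors {w4}; ◇(p → □q) there: w4:T. ✓
Satisfying worlds: {w0, w2, w3, w5, w6}.

5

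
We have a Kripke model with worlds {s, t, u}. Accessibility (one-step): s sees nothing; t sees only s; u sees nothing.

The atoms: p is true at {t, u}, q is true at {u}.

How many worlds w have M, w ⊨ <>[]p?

s: no successors, so <>[]p fails. ✗
t: successors {s}; []p there: s:T. ✓
u: no successors, so <>[]p fails. ✗
Satisfying worlds: {t}.

1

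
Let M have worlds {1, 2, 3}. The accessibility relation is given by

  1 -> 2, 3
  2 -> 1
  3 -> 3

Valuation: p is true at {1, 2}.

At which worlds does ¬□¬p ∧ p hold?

1: ¬□¬p is T, p is T. ✓
2: ¬□¬p is T, p is T. ✓
3: ¬□¬p is F, p is F. ✗

{1, 2}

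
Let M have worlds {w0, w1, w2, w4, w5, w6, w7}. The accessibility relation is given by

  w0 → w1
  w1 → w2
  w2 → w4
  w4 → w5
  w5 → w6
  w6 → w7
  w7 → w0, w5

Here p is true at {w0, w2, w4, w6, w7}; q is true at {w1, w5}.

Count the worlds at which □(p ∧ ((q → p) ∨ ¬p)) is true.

w0: successors {w1}; p ∧ ((q → p) ∨ ¬p) there: w1:F. ✗
w1: successors {w2}; p ∧ ((q → p) ∨ ¬p) there: w2:T. ✓
w2: successors {w4}; p ∧ ((q → p) ∨ ¬p) there: w4:T. ✓
w4: successors {w5}; p ∧ ((q → p) ∨ ¬p) there: w5:F. ✗
w5: successors {w6}; p ∧ ((q → p) ∨ ¬p) there: w6:T. ✓
w6: successors {w7}; p ∧ ((q → p) ∨ ¬p) there: w7:T. ✓
w7: successors {w0, w5}; p ∧ ((q → p) ∨ ¬p) there: w0:T, w5:F. ✗
Satisfying worlds: {w1, w2, w5, w6}.

4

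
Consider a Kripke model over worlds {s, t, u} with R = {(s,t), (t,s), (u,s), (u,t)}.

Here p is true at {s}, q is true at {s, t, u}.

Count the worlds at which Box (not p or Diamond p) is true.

1

s: successors {t}; not p or Diamond p there: t:T. ✓
t: successors {s}; not p or Diamond p there: s:F. ✗
u: successors {s, t}; not p or Diamond p there: s:F, t:T. ✗
Satisfying worlds: {s}.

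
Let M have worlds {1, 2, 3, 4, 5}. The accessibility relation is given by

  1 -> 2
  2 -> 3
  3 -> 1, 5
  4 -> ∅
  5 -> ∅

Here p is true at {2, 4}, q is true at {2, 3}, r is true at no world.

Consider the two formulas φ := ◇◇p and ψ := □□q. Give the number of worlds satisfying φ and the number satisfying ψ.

For ◇◇p:
1: successors {2}; ◇p there: 2:F. ✗
2: successors {3}; ◇p there: 3:F. ✗
3: successors {1, 5}; ◇p there: 1:T, 5:F. ✓
4: no successors, so ◇◇p fails. ✗
5: no successors, so ◇◇p fails. ✗
— 1 world.
For □□q:
1: successors {2}; □q there: 2:T. ✓
2: successors {3}; □q there: 3:F. ✗
3: successors {1, 5}; □q there: 1:T, 5:T. ✓
4: no successors, so □□q holds vacuously. ✓
5: no successors, so □□q holds vacuously. ✓
— 4 worlds.

1 and 4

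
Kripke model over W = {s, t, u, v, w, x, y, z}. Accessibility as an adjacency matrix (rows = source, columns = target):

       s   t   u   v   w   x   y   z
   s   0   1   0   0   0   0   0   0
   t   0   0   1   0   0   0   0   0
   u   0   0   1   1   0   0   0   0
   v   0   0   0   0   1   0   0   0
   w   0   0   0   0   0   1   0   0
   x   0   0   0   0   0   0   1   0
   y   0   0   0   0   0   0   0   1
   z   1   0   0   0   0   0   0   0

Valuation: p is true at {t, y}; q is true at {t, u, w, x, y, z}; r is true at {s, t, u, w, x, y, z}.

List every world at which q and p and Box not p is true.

s: q and p is F, Box not p is F. ✗
t: q and p is T, Box not p is T. ✓
u: q and p is F, Box not p is T. ✗
v: q and p is F, Box not p is T. ✗
w: q and p is F, Box not p is T. ✗
x: q and p is F, Box not p is F. ✗
y: q and p is T, Box not p is T. ✓
z: q and p is F, Box not p is T. ✗

{t, y}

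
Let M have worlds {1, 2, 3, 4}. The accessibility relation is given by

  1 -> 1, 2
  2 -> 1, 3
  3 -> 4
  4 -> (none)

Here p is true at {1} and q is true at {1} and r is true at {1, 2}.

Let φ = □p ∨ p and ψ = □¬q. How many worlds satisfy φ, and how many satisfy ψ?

For □p ∨ p:
1: □p is F, p is T. ✓
2: □p is F, p is F. ✗
3: □p is F, p is F. ✗
4: □p is T, p is F. ✓
— 2 worlds.
For □¬q:
1: successors {1, 2}; ¬q there: 1:F, 2:T. ✗
2: successors {1, 3}; ¬q there: 1:F, 3:T. ✗
3: successors {4}; ¬q there: 4:T. ✓
4: no successors, so □¬q holds vacuously. ✓
— 2 worlds.

2 and 2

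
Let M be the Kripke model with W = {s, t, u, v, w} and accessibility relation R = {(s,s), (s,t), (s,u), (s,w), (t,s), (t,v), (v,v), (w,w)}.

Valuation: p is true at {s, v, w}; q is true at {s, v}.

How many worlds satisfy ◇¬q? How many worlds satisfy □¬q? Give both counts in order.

2 and 2

For ◇¬q:
s: successors {s, t, u, w}; ¬q there: s:F, t:T, u:T, w:T. ✓
t: successors {s, v}; ¬q there: s:F, v:F. ✗
u: no successors, so ◇¬q fails. ✗
v: successors {v}; ¬q there: v:F. ✗
w: successors {w}; ¬q there: w:T. ✓
— 2 worlds.
For □¬q:
s: successors {s, t, u, w}; ¬q there: s:F, t:T, u:T, w:T. ✗
t: successors {s, v}; ¬q there: s:F, v:F. ✗
u: no successors, so □¬q holds vacuously. ✓
v: successors {v}; ¬q there: v:F. ✗
w: successors {w}; ¬q there: w:T. ✓
— 2 worlds.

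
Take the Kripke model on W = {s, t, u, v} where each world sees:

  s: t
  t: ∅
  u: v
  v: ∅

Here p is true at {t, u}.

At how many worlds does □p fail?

s: successors {t}; p there: t:T. ✓
t: no successors, so □p holds vacuously. ✓
u: successors {v}; p there: v:F. ✗
v: no successors, so □p holds vacuously. ✓
Satisfying worlds: {s, t, v}.
So □p fails at the other 1 world.

1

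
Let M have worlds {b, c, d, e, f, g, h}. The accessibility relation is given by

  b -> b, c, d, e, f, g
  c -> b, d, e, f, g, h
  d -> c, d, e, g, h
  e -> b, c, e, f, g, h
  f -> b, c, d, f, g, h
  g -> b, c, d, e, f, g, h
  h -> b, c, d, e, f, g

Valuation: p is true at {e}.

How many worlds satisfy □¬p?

1

b: successors {b, c, d, e, f, g}; ¬p there: b:T, c:T, d:T, e:F, f:T, g:T. ✗
c: successors {b, d, e, f, g, h}; ¬p there: b:T, d:T, e:F, f:T, g:T, h:T. ✗
d: successors {c, d, e, g, h}; ¬p there: c:T, d:T, e:F, g:T, h:T. ✗
e: successors {b, c, e, f, g, h}; ¬p there: b:T, c:T, e:F, f:T, g:T, h:T. ✗
f: successors {b, c, d, f, g, h}; ¬p there: b:T, c:T, d:T, f:T, g:T, h:T. ✓
g: successors {b, c, d, e, f, g, h}; ¬p there: b:T, c:T, d:T, e:F, f:T, g:T, h:T. ✗
h: successors {b, c, d, e, f, g}; ¬p there: b:T, c:T, d:T, e:F, f:T, g:T. ✗
Satisfying worlds: {f}.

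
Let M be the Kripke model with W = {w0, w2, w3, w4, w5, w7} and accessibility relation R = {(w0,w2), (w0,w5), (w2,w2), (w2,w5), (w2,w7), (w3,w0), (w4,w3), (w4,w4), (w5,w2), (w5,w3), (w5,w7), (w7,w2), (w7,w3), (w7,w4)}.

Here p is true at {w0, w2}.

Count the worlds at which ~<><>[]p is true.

1

w0: <><>[]p is T. ✗
w2: <><>[]p is T. ✗
w3: <><>[]p is F. ✓
w4: <><>[]p is T. ✗
w5: <><>[]p is T. ✗
w7: <><>[]p is T. ✗
Satisfying worlds: {w3}.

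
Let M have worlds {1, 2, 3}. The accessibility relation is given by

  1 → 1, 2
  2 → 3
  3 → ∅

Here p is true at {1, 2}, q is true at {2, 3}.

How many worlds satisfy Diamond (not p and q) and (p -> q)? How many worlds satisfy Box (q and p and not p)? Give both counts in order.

1 and 1

For Diamond (not p and q) and (p -> q):
1: Diamond (not p and q) is F, p -> q is F. ✗
2: Diamond (not p and q) is T, p -> q is T. ✓
3: Diamond (not p and q) is F, p -> q is T. ✗
— 1 world.
For Box (q and p and not p):
1: successors {1, 2}; q and p and not p there: 1:F, 2:F. ✗
2: successors {3}; q and p and not p there: 3:F. ✗
3: no successors, so Box (q and p and not p) holds vacuously. ✓
— 1 world.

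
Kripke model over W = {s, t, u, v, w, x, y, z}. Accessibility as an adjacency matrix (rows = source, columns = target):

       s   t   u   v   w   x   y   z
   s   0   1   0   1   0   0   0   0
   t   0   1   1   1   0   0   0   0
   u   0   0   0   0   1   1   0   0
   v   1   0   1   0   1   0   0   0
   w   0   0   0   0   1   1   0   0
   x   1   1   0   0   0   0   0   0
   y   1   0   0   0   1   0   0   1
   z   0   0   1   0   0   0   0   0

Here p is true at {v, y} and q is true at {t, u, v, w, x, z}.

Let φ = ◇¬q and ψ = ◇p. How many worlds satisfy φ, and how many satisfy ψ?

For ◇¬q:
s: successors {t, v}; ¬q there: t:F, v:F. ✗
t: successors {t, u, v}; ¬q there: t:F, u:F, v:F. ✗
u: successors {w, x}; ¬q there: w:F, x:F. ✗
v: successors {s, u, w}; ¬q there: s:T, u:F, w:F. ✓
w: successors {w, x}; ¬q there: w:F, x:F. ✗
x: successors {s, t}; ¬q there: s:T, t:F. ✓
y: successors {s, w, z}; ¬q there: s:T, w:F, z:F. ✓
z: successors {u}; ¬q there: u:F. ✗
— 3 worlds.
For ◇p:
s: successors {t, v}; p there: t:F, v:T. ✓
t: successors {t, u, v}; p there: t:F, u:F, v:T. ✓
u: successors {w, x}; p there: w:F, x:F. ✗
v: successors {s, u, w}; p there: s:F, u:F, w:F. ✗
w: successors {w, x}; p there: w:F, x:F. ✗
x: successors {s, t}; p there: s:F, t:F. ✗
y: successors {s, w, z}; p there: s:F, w:F, z:F. ✗
z: successors {u}; p there: u:F. ✗
— 2 worlds.

3 and 2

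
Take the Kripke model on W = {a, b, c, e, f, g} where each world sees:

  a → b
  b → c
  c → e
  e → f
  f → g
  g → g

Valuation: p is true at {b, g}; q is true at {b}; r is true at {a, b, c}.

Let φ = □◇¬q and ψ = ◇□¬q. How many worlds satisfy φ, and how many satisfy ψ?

6 and 6

For □◇¬q:
a: successors {b}; ◇¬q there: b:T. ✓
b: successors {c}; ◇¬q there: c:T. ✓
c: successors {e}; ◇¬q there: e:T. ✓
e: successors {f}; ◇¬q there: f:T. ✓
f: successors {g}; ◇¬q there: g:T. ✓
g: successors {g}; ◇¬q there: g:T. ✓
— 6 worlds.
For ◇□¬q:
a: successors {b}; □¬q there: b:T. ✓
b: successors {c}; □¬q there: c:T. ✓
c: successors {e}; □¬q there: e:T. ✓
e: successors {f}; □¬q there: f:T. ✓
f: successors {g}; □¬q there: g:T. ✓
g: successors {g}; □¬q there: g:T. ✓
— 6 worlds.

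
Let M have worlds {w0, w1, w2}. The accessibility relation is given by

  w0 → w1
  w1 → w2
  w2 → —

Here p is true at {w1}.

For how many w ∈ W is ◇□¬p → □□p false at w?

w0: ◇□¬p is T, □□p is F. ✗
w1: ◇□¬p is T, □□p is T. ✓
w2: ◇□¬p is F, □□p is T. ✓
Satisfying worlds: {w1, w2}.
So ◇□¬p → □□p fails at the other 1 world.

1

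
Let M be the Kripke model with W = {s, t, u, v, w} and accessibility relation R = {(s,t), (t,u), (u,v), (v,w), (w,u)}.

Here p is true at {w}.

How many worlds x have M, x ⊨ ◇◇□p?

s: successors {t}; ◇□p there: t:F. ✗
t: successors {u}; ◇□p there: u:T. ✓
u: successors {v}; ◇□p there: v:F. ✗
v: successors {w}; ◇□p there: w:F. ✗
w: successors {u}; ◇□p there: u:T. ✓
Satisfying worlds: {t, w}.

2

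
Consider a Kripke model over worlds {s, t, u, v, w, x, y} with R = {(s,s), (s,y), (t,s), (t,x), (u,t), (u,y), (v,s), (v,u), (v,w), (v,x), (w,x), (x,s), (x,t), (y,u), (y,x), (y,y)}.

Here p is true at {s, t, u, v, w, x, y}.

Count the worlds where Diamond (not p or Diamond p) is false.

0

s: successors {s, y}; not p or Diamond p there: s:T, y:T. ✓
t: successors {s, x}; not p or Diamond p there: s:T, x:T. ✓
u: successors {t, y}; not p or Diamond p there: t:T, y:T. ✓
v: successors {s, u, w, x}; not p or Diamond p there: s:T, u:T, w:T, x:T. ✓
w: successors {x}; not p or Diamond p there: x:T. ✓
x: successors {s, t}; not p or Diamond p there: s:T, t:T. ✓
y: successors {u, x, y}; not p or Diamond p there: u:T, x:T, y:T. ✓
Satisfying worlds: {s, t, u, v, w, x, y}.
So Diamond (not p or Diamond p) fails at the other 0 worlds.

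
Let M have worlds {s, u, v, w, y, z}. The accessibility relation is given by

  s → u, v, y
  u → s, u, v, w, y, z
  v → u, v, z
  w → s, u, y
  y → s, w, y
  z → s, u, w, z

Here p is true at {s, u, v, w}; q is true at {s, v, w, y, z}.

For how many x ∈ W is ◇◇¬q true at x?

6

s: successors {u, v, y}; ◇¬q there: u:T, v:T, y:F. ✓
u: successors {s, u, v, w, y, z}; ◇¬q there: s:T, u:T, v:T, w:T, y:F, z:T. ✓
v: successors {u, v, z}; ◇¬q there: u:T, v:T, z:T. ✓
w: successors {s, u, y}; ◇¬q there: s:T, u:T, y:F. ✓
y: successors {s, w, y}; ◇¬q there: s:T, w:T, y:F. ✓
z: successors {s, u, w, z}; ◇¬q there: s:T, u:T, w:T, z:T. ✓
Satisfying worlds: {s, u, v, w, y, z}.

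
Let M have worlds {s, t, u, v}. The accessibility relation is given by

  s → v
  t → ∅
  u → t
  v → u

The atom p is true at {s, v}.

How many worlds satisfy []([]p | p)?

s: successors {v}; []p | p there: v:T. ✓
t: no successors, so []([]p | p) holds vacuously. ✓
u: successors {t}; []p | p there: t:T. ✓
v: successors {u}; []p | p there: u:F. ✗
Satisfying worlds: {s, t, u}.

3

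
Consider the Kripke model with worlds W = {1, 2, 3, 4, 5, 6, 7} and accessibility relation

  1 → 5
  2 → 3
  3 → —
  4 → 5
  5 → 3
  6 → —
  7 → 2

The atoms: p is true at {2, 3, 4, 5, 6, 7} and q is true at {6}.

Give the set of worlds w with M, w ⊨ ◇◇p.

{1, 4, 7}

1: successors {5}; ◇p there: 5:T. ✓
2: successors {3}; ◇p there: 3:F. ✗
3: no successors, so ◇◇p fails. ✗
4: successors {5}; ◇p there: 5:T. ✓
5: successors {3}; ◇p there: 3:F. ✗
6: no successors, so ◇◇p fails. ✗
7: successors {2}; ◇p there: 2:T. ✓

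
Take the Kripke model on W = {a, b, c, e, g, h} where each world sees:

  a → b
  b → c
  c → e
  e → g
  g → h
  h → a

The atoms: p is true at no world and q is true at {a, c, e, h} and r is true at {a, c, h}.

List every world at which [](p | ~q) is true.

a: successors {b}; p | ~q there: b:T. ✓
b: successors {c}; p | ~q there: c:F. ✗
c: successors {e}; p | ~q there: e:F. ✗
e: successors {g}; p | ~q there: g:T. ✓
g: successors {h}; p | ~q there: h:F. ✗
h: successors {a}; p | ~q there: a:F. ✗

{a, e}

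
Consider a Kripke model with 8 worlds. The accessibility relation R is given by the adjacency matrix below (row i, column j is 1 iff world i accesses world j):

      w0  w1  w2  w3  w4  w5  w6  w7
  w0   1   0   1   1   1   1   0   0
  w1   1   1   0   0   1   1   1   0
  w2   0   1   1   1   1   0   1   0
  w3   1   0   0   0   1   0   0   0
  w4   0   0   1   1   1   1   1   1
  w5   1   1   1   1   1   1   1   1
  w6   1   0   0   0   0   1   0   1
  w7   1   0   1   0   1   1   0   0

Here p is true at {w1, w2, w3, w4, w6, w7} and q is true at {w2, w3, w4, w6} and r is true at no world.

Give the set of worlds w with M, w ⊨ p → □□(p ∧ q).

w0: p is F, □□(p ∧ q) is F. ✓
w1: p is T, □□(p ∧ q) is F. ✗
w2: p is T, □□(p ∧ q) is F. ✗
w3: p is T, □□(p ∧ q) is F. ✗
w4: p is T, □□(p ∧ q) is F. ✗
w5: p is F, □□(p ∧ q) is F. ✓
w6: p is T, □□(p ∧ q) is F. ✗
w7: p is T, □□(p ∧ q) is F. ✗

{w0, w5}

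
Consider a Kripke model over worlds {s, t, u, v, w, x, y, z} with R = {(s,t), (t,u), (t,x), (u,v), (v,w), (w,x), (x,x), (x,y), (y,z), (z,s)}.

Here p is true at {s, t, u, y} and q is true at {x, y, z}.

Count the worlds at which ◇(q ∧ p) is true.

1

s: successors {t}; q ∧ p there: t:F. ✗
t: successors {u, x}; q ∧ p there: u:F, x:F. ✗
u: successors {v}; q ∧ p there: v:F. ✗
v: successors {w}; q ∧ p there: w:F. ✗
w: successors {x}; q ∧ p there: x:F. ✗
x: successors {x, y}; q ∧ p there: x:F, y:T. ✓
y: successors {z}; q ∧ p there: z:F. ✗
z: successors {s}; q ∧ p there: s:F. ✗
Satisfying worlds: {x}.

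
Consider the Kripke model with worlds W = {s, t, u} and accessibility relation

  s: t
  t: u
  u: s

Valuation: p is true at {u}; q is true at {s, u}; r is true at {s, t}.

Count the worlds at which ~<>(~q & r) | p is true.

2

s: ~<>(~q & r) is F, p is F. ✗
t: ~<>(~q & r) is T, p is F. ✓
u: ~<>(~q & r) is T, p is T. ✓
Satisfying worlds: {t, u}.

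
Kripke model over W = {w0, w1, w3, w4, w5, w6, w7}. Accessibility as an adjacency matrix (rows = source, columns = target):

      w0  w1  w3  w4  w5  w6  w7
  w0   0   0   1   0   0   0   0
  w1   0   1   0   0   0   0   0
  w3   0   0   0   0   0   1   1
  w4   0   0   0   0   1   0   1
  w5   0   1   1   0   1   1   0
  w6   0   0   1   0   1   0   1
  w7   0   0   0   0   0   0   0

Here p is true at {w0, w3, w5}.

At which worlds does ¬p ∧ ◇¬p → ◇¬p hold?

w0: ¬p ∧ ◇¬p is F, ◇¬p is F. ✓
w1: ¬p ∧ ◇¬p is T, ◇¬p is T. ✓
w3: ¬p ∧ ◇¬p is F, ◇¬p is T. ✓
w4: ¬p ∧ ◇¬p is T, ◇¬p is T. ✓
w5: ¬p ∧ ◇¬p is F, ◇¬p is T. ✓
w6: ¬p ∧ ◇¬p is T, ◇¬p is T. ✓
w7: ¬p ∧ ◇¬p is F, ◇¬p is F. ✓

{w0, w1, w3, w4, w5, w6, w7}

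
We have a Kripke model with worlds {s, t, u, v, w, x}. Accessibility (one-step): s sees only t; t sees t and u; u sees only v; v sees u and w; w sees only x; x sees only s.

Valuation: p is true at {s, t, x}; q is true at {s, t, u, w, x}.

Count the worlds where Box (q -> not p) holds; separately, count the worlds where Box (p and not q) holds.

2 and 0

For Box (q -> not p):
s: successors {t}; q -> not p there: t:F. ✗
t: successors {t, u}; q -> not p there: t:F, u:T. ✗
u: successors {v}; q -> not p there: v:T. ✓
v: successors {u, w}; q -> not p there: u:T, w:T. ✓
w: successors {x}; q -> not p there: x:F. ✗
x: successors {s}; q -> not p there: s:F. ✗
— 2 worlds.
For Box (p and not q):
s: successors {t}; p and not q there: t:F. ✗
t: successors {t, u}; p and not q there: t:F, u:F. ✗
u: successors {v}; p and not q there: v:F. ✗
v: successors {u, w}; p and not q there: u:F, w:F. ✗
w: successors {x}; p and not q there: x:F. ✗
x: successors {s}; p and not q there: s:F. ✗
— 0 worlds.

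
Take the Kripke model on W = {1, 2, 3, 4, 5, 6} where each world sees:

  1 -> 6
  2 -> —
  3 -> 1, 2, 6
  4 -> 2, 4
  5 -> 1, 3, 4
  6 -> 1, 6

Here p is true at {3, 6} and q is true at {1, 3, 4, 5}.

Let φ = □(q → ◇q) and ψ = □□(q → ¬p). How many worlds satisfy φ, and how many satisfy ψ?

3 and 6

For □(q → ◇q):
1: successors {6}; q → ◇q there: 6:T. ✓
2: no successors, so □(q → ◇q) holds vacuously. ✓
3: successors {1, 2, 6}; q → ◇q there: 1:F, 2:T, 6:T. ✗
4: successors {2, 4}; q → ◇q there: 2:T, 4:T. ✓
5: successors {1, 3, 4}; q → ◇q there: 1:F, 3:T, 4:T. ✗
6: successors {1, 6}; q → ◇q there: 1:F, 6:T. ✗
— 3 worlds.
For □□(q → ¬p):
1: successors {6}; □(q → ¬p) there: 6:T. ✓
2: no successors, so □□(q → ¬p) holds vacuously. ✓
3: successors {1, 2, 6}; □(q → ¬p) there: 1:T, 2:T, 6:T. ✓
4: successors {2, 4}; □(q → ¬p) there: 2:T, 4:T. ✓
5: successors {1, 3, 4}; □(q → ¬p) there: 1:T, 3:T, 4:T. ✓
6: successors {1, 6}; □(q → ¬p) there: 1:T, 6:T. ✓
— 6 worlds.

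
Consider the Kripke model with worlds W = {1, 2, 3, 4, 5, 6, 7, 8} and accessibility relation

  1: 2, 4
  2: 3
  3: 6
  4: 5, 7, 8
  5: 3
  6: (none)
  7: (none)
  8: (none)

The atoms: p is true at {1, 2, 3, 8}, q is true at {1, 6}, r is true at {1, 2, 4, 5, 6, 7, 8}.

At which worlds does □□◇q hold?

1: successors {2, 4}; □◇q there: 2:T, 4:F. ✗
2: successors {3}; □◇q there: 3:F. ✗
3: successors {6}; □◇q there: 6:T. ✓
4: successors {5, 7, 8}; □◇q there: 5:T, 7:T, 8:T. ✓
5: successors {3}; □◇q there: 3:F. ✗
6: no successors, so □□◇q holds vacuously. ✓
7: no successors, so □□◇q holds vacuously. ✓
8: no successors, so □□◇q holds vacuously. ✓

{3, 4, 6, 7, 8}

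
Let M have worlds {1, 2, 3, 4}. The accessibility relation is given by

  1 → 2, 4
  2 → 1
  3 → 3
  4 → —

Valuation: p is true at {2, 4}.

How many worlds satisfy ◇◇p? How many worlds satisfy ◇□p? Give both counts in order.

1 and 2

For ◇◇p:
1: successors {2, 4}; ◇p there: 2:F, 4:F. ✗
2: successors {1}; ◇p there: 1:T. ✓
3: successors {3}; ◇p there: 3:F. ✗
4: no successors, so ◇◇p fails. ✗
— 1 world.
For ◇□p:
1: successors {2, 4}; □p there: 2:F, 4:T. ✓
2: successors {1}; □p there: 1:T. ✓
3: successors {3}; □p there: 3:F. ✗
4: no successors, so ◇□p fails. ✗
— 2 worlds.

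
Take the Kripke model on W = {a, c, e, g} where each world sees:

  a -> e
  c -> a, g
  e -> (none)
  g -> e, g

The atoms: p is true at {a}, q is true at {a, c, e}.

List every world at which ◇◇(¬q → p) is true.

a: successors {e}; ◇(¬q → p) there: e:F. ✗
c: successors {a, g}; ◇(¬q → p) there: a:T, g:T. ✓
e: no successors, so ◇◇(¬q → p) fails. ✗
g: successors {e, g}; ◇(¬q → p) there: e:F, g:T. ✓

{c, g}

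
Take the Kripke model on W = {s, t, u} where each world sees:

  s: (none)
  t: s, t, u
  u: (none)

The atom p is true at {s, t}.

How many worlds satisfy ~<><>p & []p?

2

s: ~<><>p is T, []p is T. ✓
t: ~<><>p is F, []p is F. ✗
u: ~<><>p is T, []p is T. ✓
Satisfying worlds: {s, u}.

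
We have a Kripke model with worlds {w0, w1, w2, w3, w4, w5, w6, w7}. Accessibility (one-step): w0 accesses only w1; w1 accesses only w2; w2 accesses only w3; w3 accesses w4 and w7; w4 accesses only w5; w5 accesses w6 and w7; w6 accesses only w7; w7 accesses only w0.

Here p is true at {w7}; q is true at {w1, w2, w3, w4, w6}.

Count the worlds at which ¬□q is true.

5

w0: □q is T. ✗
w1: □q is T. ✗
w2: □q is T. ✗
w3: □q is F. ✓
w4: □q is F. ✓
w5: □q is F. ✓
w6: □q is F. ✓
w7: □q is F. ✓
Satisfying worlds: {w3, w4, w5, w6, w7}.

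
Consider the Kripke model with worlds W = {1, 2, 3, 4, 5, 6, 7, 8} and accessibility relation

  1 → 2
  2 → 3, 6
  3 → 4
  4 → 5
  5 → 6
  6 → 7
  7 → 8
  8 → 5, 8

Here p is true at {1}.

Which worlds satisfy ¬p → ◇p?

{1}

1: ¬p is F, ◇p is F. ✓
2: ¬p is T, ◇p is F. ✗
3: ¬p is T, ◇p is F. ✗
4: ¬p is T, ◇p is F. ✗
5: ¬p is T, ◇p is F. ✗
6: ¬p is T, ◇p is F. ✗
7: ¬p is T, ◇p is F. ✗
8: ¬p is T, ◇p is F. ✗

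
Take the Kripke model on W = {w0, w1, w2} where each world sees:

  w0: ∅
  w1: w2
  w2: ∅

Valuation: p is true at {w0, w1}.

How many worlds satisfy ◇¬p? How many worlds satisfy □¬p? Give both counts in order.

For ◇¬p:
w0: no successors, so ◇¬p fails. ✗
w1: successors {w2}; ¬p there: w2:T. ✓
w2: no successors, so ◇¬p fails. ✗
— 1 world.
For □¬p:
w0: no successors, so □¬p holds vacuously. ✓
w1: successors {w2}; ¬p there: w2:T. ✓
w2: no successors, so □¬p holds vacuously. ✓
— 3 worlds.

1 and 3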